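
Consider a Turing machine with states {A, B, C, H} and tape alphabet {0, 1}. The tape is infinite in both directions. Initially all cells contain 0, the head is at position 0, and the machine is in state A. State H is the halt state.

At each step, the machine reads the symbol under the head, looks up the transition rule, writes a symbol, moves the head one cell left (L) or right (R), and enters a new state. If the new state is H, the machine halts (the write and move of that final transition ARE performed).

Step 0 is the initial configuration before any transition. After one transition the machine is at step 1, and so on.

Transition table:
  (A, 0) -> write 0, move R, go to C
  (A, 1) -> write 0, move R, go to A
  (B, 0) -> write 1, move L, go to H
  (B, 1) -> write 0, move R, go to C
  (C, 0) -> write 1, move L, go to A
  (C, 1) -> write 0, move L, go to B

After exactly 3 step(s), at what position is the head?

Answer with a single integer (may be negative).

Step 1: in state A at pos 0, read 0 -> (A,0)->write 0,move R,goto C. Now: state=C, head=1, tape[-1..2]=0000 (head:   ^)
Step 2: in state C at pos 1, read 0 -> (C,0)->write 1,move L,goto A. Now: state=A, head=0, tape[-1..2]=0010 (head:  ^)
Step 3: in state A at pos 0, read 0 -> (A,0)->write 0,move R,goto C. Now: state=C, head=1, tape[-1..2]=0010 (head:   ^)

Answer: 1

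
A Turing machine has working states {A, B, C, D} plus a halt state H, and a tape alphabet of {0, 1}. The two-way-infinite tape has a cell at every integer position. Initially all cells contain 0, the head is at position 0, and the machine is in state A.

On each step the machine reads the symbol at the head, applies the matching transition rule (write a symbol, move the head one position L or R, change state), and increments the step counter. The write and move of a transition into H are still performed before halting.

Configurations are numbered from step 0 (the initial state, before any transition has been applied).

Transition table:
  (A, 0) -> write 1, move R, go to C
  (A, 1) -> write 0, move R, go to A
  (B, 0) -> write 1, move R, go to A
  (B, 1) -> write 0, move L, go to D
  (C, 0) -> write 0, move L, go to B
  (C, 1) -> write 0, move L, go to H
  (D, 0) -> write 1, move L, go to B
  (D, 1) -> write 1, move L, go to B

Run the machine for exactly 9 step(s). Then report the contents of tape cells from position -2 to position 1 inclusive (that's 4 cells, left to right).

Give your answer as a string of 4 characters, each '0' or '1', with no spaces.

Step 1: in state A at pos 0, read 0 -> (A,0)->write 1,move R,goto C. Now: state=C, head=1, tape[-1..2]=0100 (head:   ^)
Step 2: in state C at pos 1, read 0 -> (C,0)->write 0,move L,goto B. Now: state=B, head=0, tape[-1..2]=0100 (head:  ^)
Step 3: in state B at pos 0, read 1 -> (B,1)->write 0,move L,goto D. Now: state=D, head=-1, tape[-2..2]=00000 (head:  ^)
Step 4: in state D at pos -1, read 0 -> (D,0)->write 1,move L,goto B. Now: state=B, head=-2, tape[-3..2]=001000 (head:  ^)
Step 5: in state B at pos -2, read 0 -> (B,0)->write 1,move R,goto A. Now: state=A, head=-1, tape[-3..2]=011000 (head:   ^)
Step 6: in state A at pos -1, read 1 -> (A,1)->write 0,move R,goto A. Now: state=A, head=0, tape[-3..2]=010000 (head:    ^)
Step 7: in state A at pos 0, read 0 -> (A,0)->write 1,move R,goto C. Now: state=C, head=1, tape[-3..2]=010100 (head:     ^)
Step 8: in state C at pos 1, read 0 -> (C,0)->write 0,move L,goto B. Now: state=B, head=0, tape[-3..2]=010100 (head:    ^)
Step 9: in state B at pos 0, read 1 -> (B,1)->write 0,move L,goto D. Now: state=D, head=-1, tape[-3..2]=010000 (head:   ^)

Answer: 1000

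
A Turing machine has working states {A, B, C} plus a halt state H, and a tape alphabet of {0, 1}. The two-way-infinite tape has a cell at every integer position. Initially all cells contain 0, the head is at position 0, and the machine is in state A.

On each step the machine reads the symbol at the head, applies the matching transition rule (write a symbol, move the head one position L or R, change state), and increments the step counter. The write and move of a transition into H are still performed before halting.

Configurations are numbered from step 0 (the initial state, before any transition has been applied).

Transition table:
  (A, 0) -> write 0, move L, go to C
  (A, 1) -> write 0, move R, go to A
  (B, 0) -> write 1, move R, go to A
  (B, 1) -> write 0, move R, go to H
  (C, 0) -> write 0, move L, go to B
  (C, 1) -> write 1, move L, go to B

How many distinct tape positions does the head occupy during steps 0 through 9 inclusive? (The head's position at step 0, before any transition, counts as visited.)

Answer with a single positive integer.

Step 1: in state A at pos 0, read 0 -> (A,0)->write 0,move L,goto C. Now: state=C, head=-1, tape[-2..1]=0000 (head:  ^)
Step 2: in state C at pos -1, read 0 -> (C,0)->write 0,move L,goto B. Now: state=B, head=-2, tape[-3..1]=00000 (head:  ^)
Step 3: in state B at pos -2, read 0 -> (B,0)->write 1,move R,goto A. Now: state=A, head=-1, tape[-3..1]=01000 (head:   ^)
Step 4: in state A at pos -1, read 0 -> (A,0)->write 0,move L,goto C. Now: state=C, head=-2, tape[-3..1]=01000 (head:  ^)
Step 5: in state C at pos -2, read 1 -> (C,1)->write 1,move L,goto B. Now: state=B, head=-3, tape[-4..1]=001000 (head:  ^)
Step 6: in state B at pos -3, read 0 -> (B,0)->write 1,move R,goto A. Now: state=A, head=-2, tape[-4..1]=011000 (head:   ^)
Step 7: in state A at pos -2, read 1 -> (A,1)->write 0,move R,goto A. Now: state=A, head=-1, tape[-4..1]=010000 (head:    ^)
Step 8: in state A at pos -1, read 0 -> (A,0)->write 0,move L,goto C. Now: state=C, head=-2, tape[-4..1]=010000 (head:   ^)
Step 9: in state C at pos -2, read 0 -> (C,0)->write 0,move L,goto B. Now: state=B, head=-3, tape[-4..1]=010000 (head:  ^)
Head positions at steps 0..9: starting at 0, distinct positions visited = {-3, -2, -1, 0} -> 4 position(s)

Answer: 4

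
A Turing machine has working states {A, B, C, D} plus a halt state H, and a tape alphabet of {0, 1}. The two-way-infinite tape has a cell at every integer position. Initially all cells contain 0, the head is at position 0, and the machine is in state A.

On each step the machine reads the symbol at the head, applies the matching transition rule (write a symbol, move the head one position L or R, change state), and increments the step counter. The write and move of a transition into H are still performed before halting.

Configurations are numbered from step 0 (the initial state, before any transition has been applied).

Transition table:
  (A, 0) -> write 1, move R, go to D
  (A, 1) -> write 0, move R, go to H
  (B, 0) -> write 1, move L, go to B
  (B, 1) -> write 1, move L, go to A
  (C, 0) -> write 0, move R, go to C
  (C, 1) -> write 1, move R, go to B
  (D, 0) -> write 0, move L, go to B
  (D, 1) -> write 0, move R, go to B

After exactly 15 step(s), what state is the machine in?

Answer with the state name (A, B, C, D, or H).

Answer: D

Derivation:
Step 1: in state A at pos 0, read 0 -> (A,0)->write 1,move R,goto D. Now: state=D, head=1, tape[-1..2]=0100 (head:   ^)
Step 2: in state D at pos 1, read 0 -> (D,0)->write 0,move L,goto B. Now: state=B, head=0, tape[-1..2]=0100 (head:  ^)
Step 3: in state B at pos 0, read 1 -> (B,1)->write 1,move L,goto A. Now: state=A, head=-1, tape[-2..2]=00100 (head:  ^)
Step 4: in state A at pos -1, read 0 -> (A,0)->write 1,move R,goto D. Now: state=D, head=0, tape[-2..2]=01100 (head:   ^)
Step 5: in state D at pos 0, read 1 -> (D,1)->write 0,move R,goto B. Now: state=B, head=1, tape[-2..2]=01000 (head:    ^)
Step 6: in state B at pos 1, read 0 -> (B,0)->write 1,move L,goto B. Now: state=B, head=0, tape[-2..2]=01010 (head:   ^)
Step 7: in state B at pos 0, read 0 -> (B,0)->write 1,move L,goto B. Now: state=B, head=-1, tape[-2..2]=01110 (head:  ^)
Step 8: in state B at pos -1, read 1 -> (B,1)->write 1,move L,goto A. Now: state=A, head=-2, tape[-3..2]=001110 (head:  ^)
Step 9: in state A at pos -2, read 0 -> (A,0)->write 1,move R,goto D. Now: state=D, head=-1, tape[-3..2]=011110 (head:   ^)
Step 10: in state D at pos -1, read 1 -> (D,1)->write 0,move R,goto B. Now: state=B, head=0, tape[-3..2]=010110 (head:    ^)
Step 11: in state B at pos 0, read 1 -> (B,1)->write 1,move L,goto A. Now: state=A, head=-1, tape[-3..2]=010110 (head:   ^)
Step 12: in state A at pos -1, read 0 -> (A,0)->write 1,move R,goto D. Now: state=D, head=0, tape[-3..2]=011110 (head:    ^)
Step 13: in state D at pos 0, read 1 -> (D,1)->write 0,move R,goto B. Now: state=B, head=1, tape[-3..2]=011010 (head:     ^)
Step 14: in state B at pos 1, read 1 -> (B,1)->write 1,move L,goto A. Now: state=A, head=0, tape[-3..2]=011010 (head:    ^)
Step 15: in state A at pos 0, read 0 -> (A,0)->write 1,move R,goto D. Now: state=D, head=1, tape[-3..2]=011110 (head:     ^)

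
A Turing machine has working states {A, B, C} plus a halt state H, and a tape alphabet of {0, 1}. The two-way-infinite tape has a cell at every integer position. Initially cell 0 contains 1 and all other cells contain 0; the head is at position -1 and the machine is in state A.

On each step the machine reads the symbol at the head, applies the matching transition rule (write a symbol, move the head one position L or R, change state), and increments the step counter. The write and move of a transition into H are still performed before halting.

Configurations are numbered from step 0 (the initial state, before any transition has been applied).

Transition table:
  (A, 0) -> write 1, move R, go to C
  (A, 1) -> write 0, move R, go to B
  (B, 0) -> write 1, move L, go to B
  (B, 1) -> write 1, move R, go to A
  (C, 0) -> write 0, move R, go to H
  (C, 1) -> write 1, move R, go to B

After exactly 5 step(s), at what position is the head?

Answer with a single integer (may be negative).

Step 1: in state A at pos -1, read 0 -> (A,0)->write 1,move R,goto C. Now: state=C, head=0, tape[-2..1]=0110 (head:   ^)
Step 2: in state C at pos 0, read 1 -> (C,1)->write 1,move R,goto B. Now: state=B, head=1, tape[-2..2]=01100 (head:    ^)
Step 3: in state B at pos 1, read 0 -> (B,0)->write 1,move L,goto B. Now: state=B, head=0, tape[-2..2]=01110 (head:   ^)
Step 4: in state B at pos 0, read 1 -> (B,1)->write 1,move R,goto A. Now: state=A, head=1, tape[-2..2]=01110 (head:    ^)
Step 5: in state A at pos 1, read 1 -> (A,1)->write 0,move R,goto B. Now: state=B, head=2, tape[-2..3]=011000 (head:     ^)

Answer: 2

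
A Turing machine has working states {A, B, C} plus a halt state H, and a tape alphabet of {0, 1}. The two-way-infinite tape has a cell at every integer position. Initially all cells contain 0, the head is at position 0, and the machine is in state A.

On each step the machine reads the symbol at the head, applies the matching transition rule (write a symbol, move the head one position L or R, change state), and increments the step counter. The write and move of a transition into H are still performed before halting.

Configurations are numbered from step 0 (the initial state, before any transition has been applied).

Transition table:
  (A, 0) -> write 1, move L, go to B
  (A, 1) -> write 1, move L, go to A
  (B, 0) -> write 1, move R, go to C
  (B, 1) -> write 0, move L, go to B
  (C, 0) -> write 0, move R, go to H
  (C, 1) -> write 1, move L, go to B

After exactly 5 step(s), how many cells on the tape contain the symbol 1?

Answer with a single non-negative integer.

Step 1: in state A at pos 0, read 0 -> (A,0)->write 1,move L,goto B. Now: state=B, head=-1, tape[-2..1]=0010 (head:  ^)
Step 2: in state B at pos -1, read 0 -> (B,0)->write 1,move R,goto C. Now: state=C, head=0, tape[-2..1]=0110 (head:   ^)
Step 3: in state C at pos 0, read 1 -> (C,1)->write 1,move L,goto B. Now: state=B, head=-1, tape[-2..1]=0110 (head:  ^)
Step 4: in state B at pos -1, read 1 -> (B,1)->write 0,move L,goto B. Now: state=B, head=-2, tape[-3..1]=00010 (head:  ^)
Step 5: in state B at pos -2, read 0 -> (B,0)->write 1,move R,goto C. Now: state=C, head=-1, tape[-3..1]=01010 (head:   ^)
Cells containing 1 after step 5: {-2, 0} -> 2 cell(s)

Answer: 2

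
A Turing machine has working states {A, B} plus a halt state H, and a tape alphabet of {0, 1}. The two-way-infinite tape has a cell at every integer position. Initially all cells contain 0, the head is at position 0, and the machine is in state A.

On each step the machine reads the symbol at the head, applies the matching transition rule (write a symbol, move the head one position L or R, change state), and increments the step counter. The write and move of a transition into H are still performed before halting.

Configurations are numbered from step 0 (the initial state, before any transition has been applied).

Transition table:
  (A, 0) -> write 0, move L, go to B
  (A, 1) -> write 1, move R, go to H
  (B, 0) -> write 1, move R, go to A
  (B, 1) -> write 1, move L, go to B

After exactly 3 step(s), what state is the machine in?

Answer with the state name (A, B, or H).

Step 1: in state A at pos 0, read 0 -> (A,0)->write 0,move L,goto B. Now: state=B, head=-1, tape[-2..1]=0000 (head:  ^)
Step 2: in state B at pos -1, read 0 -> (B,0)->write 1,move R,goto A. Now: state=A, head=0, tape[-2..1]=0100 (head:   ^)
Step 3: in state A at pos 0, read 0 -> (A,0)->write 0,move L,goto B. Now: state=B, head=-1, tape[-2..1]=0100 (head:  ^)

Answer: B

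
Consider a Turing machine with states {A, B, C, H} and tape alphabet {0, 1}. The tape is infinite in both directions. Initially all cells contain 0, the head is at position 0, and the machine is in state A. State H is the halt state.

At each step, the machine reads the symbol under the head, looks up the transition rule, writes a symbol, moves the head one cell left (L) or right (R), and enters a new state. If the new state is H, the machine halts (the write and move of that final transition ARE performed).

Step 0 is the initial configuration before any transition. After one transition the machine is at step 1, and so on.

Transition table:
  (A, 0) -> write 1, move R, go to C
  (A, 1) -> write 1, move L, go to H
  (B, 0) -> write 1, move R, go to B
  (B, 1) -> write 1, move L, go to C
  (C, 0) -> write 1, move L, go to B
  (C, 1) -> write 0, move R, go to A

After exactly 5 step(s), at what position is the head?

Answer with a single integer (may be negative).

Answer: -1

Derivation:
Step 1: in state A at pos 0, read 0 -> (A,0)->write 1,move R,goto C. Now: state=C, head=1, tape[-1..2]=0100 (head:   ^)
Step 2: in state C at pos 1, read 0 -> (C,0)->write 1,move L,goto B. Now: state=B, head=0, tape[-1..2]=0110 (head:  ^)
Step 3: in state B at pos 0, read 1 -> (B,1)->write 1,move L,goto C. Now: state=C, head=-1, tape[-2..2]=00110 (head:  ^)
Step 4: in state C at pos -1, read 0 -> (C,0)->write 1,move L,goto B. Now: state=B, head=-2, tape[-3..2]=001110 (head:  ^)
Step 5: in state B at pos -2, read 0 -> (B,0)->write 1,move R,goto B. Now: state=B, head=-1, tape[-3..2]=011110 (head:   ^)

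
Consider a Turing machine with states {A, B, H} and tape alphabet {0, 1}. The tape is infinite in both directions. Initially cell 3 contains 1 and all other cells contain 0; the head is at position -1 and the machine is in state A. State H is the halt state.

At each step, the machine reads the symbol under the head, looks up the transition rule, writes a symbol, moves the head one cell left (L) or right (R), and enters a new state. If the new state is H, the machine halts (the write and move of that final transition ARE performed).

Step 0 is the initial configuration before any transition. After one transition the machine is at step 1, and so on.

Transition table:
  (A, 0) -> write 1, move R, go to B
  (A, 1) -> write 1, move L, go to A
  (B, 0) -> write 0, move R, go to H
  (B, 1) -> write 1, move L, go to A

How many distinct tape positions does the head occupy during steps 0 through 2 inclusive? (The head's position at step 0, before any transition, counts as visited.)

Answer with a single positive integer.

Step 1: in state A at pos -1, read 0 -> (A,0)->write 1,move R,goto B. Now: state=B, head=0, tape[-2..4]=0100010 (head:   ^)
Step 2: in state B at pos 0, read 0 -> (B,0)->write 0,move R,goto H. Now: state=H, head=1, tape[-2..4]=0100010 (head:    ^)
Head positions at steps 0..2: starting at -1, distinct positions visited = {-1, 0, 1} -> 3 position(s)

Answer: 3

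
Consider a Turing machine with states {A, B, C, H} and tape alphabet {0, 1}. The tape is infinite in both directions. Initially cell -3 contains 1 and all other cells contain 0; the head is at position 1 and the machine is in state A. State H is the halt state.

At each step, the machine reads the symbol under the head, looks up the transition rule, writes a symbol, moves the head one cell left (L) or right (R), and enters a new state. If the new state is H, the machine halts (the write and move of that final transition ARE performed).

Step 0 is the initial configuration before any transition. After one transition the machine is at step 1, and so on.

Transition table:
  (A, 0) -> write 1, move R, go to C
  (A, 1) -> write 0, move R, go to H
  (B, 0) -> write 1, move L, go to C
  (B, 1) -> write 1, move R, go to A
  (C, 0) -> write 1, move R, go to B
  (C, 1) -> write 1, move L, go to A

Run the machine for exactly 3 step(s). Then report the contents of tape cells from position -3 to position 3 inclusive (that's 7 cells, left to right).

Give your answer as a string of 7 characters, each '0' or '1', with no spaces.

Answer: 1000111

Derivation:
Step 1: in state A at pos 1, read 0 -> (A,0)->write 1,move R,goto C. Now: state=C, head=2, tape[-4..3]=01000100 (head:       ^)
Step 2: in state C at pos 2, read 0 -> (C,0)->write 1,move R,goto B. Now: state=B, head=3, tape[-4..4]=010001100 (head:        ^)
Step 3: in state B at pos 3, read 0 -> (B,0)->write 1,move L,goto C. Now: state=C, head=2, tape[-4..4]=010001110 (head:       ^)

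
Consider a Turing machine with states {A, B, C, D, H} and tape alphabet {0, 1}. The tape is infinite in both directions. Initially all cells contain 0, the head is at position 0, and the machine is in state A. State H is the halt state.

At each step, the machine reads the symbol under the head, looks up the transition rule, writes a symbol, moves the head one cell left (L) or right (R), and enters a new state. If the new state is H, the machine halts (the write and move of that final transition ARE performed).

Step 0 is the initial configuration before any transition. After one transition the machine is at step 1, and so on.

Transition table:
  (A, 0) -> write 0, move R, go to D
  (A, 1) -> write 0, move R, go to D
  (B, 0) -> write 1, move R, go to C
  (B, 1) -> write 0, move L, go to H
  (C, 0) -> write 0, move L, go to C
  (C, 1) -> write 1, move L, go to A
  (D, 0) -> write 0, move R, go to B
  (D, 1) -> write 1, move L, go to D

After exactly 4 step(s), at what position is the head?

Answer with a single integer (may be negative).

Step 1: in state A at pos 0, read 0 -> (A,0)->write 0,move R,goto D. Now: state=D, head=1, tape[-1..2]=0000 (head:   ^)
Step 2: in state D at pos 1, read 0 -> (D,0)->write 0,move R,goto B. Now: state=B, head=2, tape[-1..3]=00000 (head:    ^)
Step 3: in state B at pos 2, read 0 -> (B,0)->write 1,move R,goto C. Now: state=C, head=3, tape[-1..4]=000100 (head:     ^)
Step 4: in state C at pos 3, read 0 -> (C,0)->write 0,move L,goto C. Now: state=C, head=2, tape[-1..4]=000100 (head:    ^)

Answer: 2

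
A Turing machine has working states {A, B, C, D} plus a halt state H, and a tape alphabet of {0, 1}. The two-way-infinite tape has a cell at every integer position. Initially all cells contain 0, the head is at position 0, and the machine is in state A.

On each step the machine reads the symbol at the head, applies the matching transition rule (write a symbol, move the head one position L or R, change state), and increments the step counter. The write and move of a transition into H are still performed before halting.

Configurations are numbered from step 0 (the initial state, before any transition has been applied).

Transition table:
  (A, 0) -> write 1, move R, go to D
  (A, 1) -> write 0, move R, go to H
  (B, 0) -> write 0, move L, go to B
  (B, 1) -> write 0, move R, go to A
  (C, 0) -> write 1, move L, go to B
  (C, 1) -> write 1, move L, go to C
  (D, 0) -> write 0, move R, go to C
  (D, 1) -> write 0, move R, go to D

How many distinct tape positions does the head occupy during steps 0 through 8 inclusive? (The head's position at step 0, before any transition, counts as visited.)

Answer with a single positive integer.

Step 1: in state A at pos 0, read 0 -> (A,0)->write 1,move R,goto D. Now: state=D, head=1, tape[-1..2]=0100 (head:   ^)
Step 2: in state D at pos 1, read 0 -> (D,0)->write 0,move R,goto C. Now: state=C, head=2, tape[-1..3]=01000 (head:    ^)
Step 3: in state C at pos 2, read 0 -> (C,0)->write 1,move L,goto B. Now: state=B, head=1, tape[-1..3]=01010 (head:   ^)
Step 4: in state B at pos 1, read 0 -> (B,0)->write 0,move L,goto B. Now: state=B, head=0, tape[-1..3]=01010 (head:  ^)
Step 5: in state B at pos 0, read 1 -> (B,1)->write 0,move R,goto A. Now: state=A, head=1, tape[-1..3]=00010 (head:   ^)
Step 6: in state A at pos 1, read 0 -> (A,0)->write 1,move R,goto D. Now: state=D, head=2, tape[-1..3]=00110 (head:    ^)
Step 7: in state D at pos 2, read 1 -> (D,1)->write 0,move R,goto D. Now: state=D, head=3, tape[-1..4]=001000 (head:     ^)
Step 8: in state D at pos 3, read 0 -> (D,0)->write 0,move R,goto C. Now: state=C, head=4, tape[-1..5]=0010000 (head:      ^)
Head positions at steps 0..8: starting at 0, distinct positions visited = {0, 1, 2, 3, 4} -> 5 position(s)

Answer: 5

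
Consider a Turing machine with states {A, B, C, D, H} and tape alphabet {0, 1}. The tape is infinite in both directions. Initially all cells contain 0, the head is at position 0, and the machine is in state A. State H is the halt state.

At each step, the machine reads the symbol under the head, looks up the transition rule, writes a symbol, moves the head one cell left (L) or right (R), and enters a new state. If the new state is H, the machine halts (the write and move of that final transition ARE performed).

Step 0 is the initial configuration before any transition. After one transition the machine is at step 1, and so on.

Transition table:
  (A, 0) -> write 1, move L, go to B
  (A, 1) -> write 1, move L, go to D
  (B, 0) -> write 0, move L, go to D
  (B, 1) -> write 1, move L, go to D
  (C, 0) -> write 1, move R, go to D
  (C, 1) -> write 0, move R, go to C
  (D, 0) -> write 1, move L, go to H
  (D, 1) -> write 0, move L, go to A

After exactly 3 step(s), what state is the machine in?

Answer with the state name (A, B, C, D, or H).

Answer: H

Derivation:
Step 1: in state A at pos 0, read 0 -> (A,0)->write 1,move L,goto B. Now: state=B, head=-1, tape[-2..1]=0010 (head:  ^)
Step 2: in state B at pos -1, read 0 -> (B,0)->write 0,move L,goto D. Now: state=D, head=-2, tape[-3..1]=00010 (head:  ^)
Step 3: in state D at pos -2, read 0 -> (D,0)->write 1,move L,goto H. Now: state=H, head=-3, tape[-4..1]=001010 (head:  ^)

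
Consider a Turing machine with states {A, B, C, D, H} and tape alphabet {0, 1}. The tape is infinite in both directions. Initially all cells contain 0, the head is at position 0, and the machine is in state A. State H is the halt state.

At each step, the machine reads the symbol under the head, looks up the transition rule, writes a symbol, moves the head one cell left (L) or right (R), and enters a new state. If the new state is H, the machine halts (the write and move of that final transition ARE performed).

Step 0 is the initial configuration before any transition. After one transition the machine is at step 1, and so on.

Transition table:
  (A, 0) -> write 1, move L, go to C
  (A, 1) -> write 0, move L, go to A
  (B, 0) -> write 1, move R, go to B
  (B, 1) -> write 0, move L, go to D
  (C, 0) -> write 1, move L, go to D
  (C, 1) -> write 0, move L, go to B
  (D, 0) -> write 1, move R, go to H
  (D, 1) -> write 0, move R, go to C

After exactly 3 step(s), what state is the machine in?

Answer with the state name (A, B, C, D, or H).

Answer: H

Derivation:
Step 1: in state A at pos 0, read 0 -> (A,0)->write 1,move L,goto C. Now: state=C, head=-1, tape[-2..1]=0010 (head:  ^)
Step 2: in state C at pos -1, read 0 -> (C,0)->write 1,move L,goto D. Now: state=D, head=-2, tape[-3..1]=00110 (head:  ^)
Step 3: in state D at pos -2, read 0 -> (D,0)->write 1,move R,goto H. Now: state=H, head=-1, tape[-3..1]=01110 (head:   ^)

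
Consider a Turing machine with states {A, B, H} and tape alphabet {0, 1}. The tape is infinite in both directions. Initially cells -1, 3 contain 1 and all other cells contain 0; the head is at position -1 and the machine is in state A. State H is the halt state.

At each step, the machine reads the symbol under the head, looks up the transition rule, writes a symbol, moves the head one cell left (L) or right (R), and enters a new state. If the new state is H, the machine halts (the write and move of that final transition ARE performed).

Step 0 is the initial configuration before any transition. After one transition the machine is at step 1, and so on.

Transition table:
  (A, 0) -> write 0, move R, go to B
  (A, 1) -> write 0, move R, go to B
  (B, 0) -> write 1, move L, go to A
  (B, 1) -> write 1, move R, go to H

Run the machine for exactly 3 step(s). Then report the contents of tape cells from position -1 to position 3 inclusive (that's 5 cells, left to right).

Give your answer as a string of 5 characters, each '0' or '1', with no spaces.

Step 1: in state A at pos -1, read 1 -> (A,1)->write 0,move R,goto B. Now: state=B, head=0, tape[-2..4]=0000010 (head:   ^)
Step 2: in state B at pos 0, read 0 -> (B,0)->write 1,move L,goto A. Now: state=A, head=-1, tape[-2..4]=0010010 (head:  ^)
Step 3: in state A at pos -1, read 0 -> (A,0)->write 0,move R,goto B. Now: state=B, head=0, tape[-2..4]=0010010 (head:   ^)

Answer: 01001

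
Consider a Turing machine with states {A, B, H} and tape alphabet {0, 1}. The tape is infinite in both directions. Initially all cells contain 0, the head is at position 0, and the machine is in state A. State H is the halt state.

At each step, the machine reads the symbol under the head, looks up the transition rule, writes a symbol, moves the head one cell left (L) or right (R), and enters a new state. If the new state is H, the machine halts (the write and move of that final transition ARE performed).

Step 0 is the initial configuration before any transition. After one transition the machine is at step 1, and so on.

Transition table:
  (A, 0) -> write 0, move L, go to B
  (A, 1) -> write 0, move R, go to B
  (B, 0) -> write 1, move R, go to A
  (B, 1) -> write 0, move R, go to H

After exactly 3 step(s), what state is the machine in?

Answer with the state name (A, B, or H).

Answer: B

Derivation:
Step 1: in state A at pos 0, read 0 -> (A,0)->write 0,move L,goto B. Now: state=B, head=-1, tape[-2..1]=0000 (head:  ^)
Step 2: in state B at pos -1, read 0 -> (B,0)->write 1,move R,goto A. Now: state=A, head=0, tape[-2..1]=0100 (head:   ^)
Step 3: in state A at pos 0, read 0 -> (A,0)->write 0,move L,goto B. Now: state=B, head=-1, tape[-2..1]=0100 (head:  ^)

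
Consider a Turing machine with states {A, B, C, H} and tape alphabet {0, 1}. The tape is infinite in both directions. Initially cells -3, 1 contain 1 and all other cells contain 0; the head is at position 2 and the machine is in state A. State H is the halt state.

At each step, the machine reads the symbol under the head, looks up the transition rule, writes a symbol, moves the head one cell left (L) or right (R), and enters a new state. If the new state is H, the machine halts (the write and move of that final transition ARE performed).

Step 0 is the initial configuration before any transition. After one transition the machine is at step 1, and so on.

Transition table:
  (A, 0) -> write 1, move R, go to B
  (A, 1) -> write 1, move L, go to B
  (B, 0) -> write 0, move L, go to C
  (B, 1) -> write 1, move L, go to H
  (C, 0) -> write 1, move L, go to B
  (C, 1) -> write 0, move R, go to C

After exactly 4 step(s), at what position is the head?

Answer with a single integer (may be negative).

Step 1: in state A at pos 2, read 0 -> (A,0)->write 1,move R,goto B. Now: state=B, head=3, tape[-4..4]=010001100 (head:        ^)
Step 2: in state B at pos 3, read 0 -> (B,0)->write 0,move L,goto C. Now: state=C, head=2, tape[-4..4]=010001100 (head:       ^)
Step 3: in state C at pos 2, read 1 -> (C,1)->write 0,move R,goto C. Now: state=C, head=3, tape[-4..4]=010001000 (head:        ^)
Step 4: in state C at pos 3, read 0 -> (C,0)->write 1,move L,goto B. Now: state=B, head=2, tape[-4..4]=010001010 (head:       ^)

Answer: 2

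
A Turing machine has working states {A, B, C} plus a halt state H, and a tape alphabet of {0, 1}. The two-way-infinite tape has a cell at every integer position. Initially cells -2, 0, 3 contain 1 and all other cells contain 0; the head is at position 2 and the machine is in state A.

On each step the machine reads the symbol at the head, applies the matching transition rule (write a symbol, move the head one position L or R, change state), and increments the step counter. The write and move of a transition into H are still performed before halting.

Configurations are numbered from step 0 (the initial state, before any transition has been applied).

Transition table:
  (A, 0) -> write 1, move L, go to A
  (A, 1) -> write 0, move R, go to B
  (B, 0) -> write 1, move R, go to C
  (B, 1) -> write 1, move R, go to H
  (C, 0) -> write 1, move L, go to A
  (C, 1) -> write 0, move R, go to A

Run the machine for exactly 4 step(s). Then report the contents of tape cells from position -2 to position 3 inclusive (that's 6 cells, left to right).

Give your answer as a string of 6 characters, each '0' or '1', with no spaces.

Answer: 100111

Derivation:
Step 1: in state A at pos 2, read 0 -> (A,0)->write 1,move L,goto A. Now: state=A, head=1, tape[-3..4]=01010110 (head:     ^)
Step 2: in state A at pos 1, read 0 -> (A,0)->write 1,move L,goto A. Now: state=A, head=0, tape[-3..4]=01011110 (head:    ^)
Step 3: in state A at pos 0, read 1 -> (A,1)->write 0,move R,goto B. Now: state=B, head=1, tape[-3..4]=01001110 (head:     ^)
Step 4: in state B at pos 1, read 1 -> (B,1)->write 1,move R,goto H. Now: state=H, head=2, tape[-3..4]=01001110 (head:      ^)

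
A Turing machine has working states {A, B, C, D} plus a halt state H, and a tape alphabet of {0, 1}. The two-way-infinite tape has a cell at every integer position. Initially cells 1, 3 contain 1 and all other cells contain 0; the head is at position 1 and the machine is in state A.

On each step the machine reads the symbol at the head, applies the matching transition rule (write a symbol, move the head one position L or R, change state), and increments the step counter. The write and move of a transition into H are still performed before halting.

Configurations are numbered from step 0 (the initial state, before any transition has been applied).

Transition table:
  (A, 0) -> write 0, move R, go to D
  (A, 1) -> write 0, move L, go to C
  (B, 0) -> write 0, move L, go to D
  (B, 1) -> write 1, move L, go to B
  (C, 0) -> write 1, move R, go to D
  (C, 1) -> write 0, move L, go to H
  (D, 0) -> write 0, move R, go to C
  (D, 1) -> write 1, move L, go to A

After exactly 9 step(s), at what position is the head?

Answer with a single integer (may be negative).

Answer: 2

Derivation:
Step 1: in state A at pos 1, read 1 -> (A,1)->write 0,move L,goto C. Now: state=C, head=0, tape[-1..4]=000010 (head:  ^)
Step 2: in state C at pos 0, read 0 -> (C,0)->write 1,move R,goto D. Now: state=D, head=1, tape[-1..4]=010010 (head:   ^)
Step 3: in state D at pos 1, read 0 -> (D,0)->write 0,move R,goto C. Now: state=C, head=2, tape[-1..4]=010010 (head:    ^)
Step 4: in state C at pos 2, read 0 -> (C,0)->write 1,move R,goto D. Now: state=D, head=3, tape[-1..4]=010110 (head:     ^)
Step 5: in state D at pos 3, read 1 -> (D,1)->write 1,move L,goto A. Now: state=A, head=2, tape[-1..4]=010110 (head:    ^)
Step 6: in state A at pos 2, read 1 -> (A,1)->write 0,move L,goto C. Now: state=C, head=1, tape[-1..4]=010010 (head:   ^)
Step 7: in state C at pos 1, read 0 -> (C,0)->write 1,move R,goto D. Now: state=D, head=2, tape[-1..4]=011010 (head:    ^)
Step 8: in state D at pos 2, read 0 -> (D,0)->write 0,move R,goto C. Now: state=C, head=3, tape[-1..4]=011010 (head:     ^)
Step 9: in state C at pos 3, read 1 -> (C,1)->write 0,move L,goto H. Now: state=H, head=2, tape[-1..4]=011000 (head:    ^)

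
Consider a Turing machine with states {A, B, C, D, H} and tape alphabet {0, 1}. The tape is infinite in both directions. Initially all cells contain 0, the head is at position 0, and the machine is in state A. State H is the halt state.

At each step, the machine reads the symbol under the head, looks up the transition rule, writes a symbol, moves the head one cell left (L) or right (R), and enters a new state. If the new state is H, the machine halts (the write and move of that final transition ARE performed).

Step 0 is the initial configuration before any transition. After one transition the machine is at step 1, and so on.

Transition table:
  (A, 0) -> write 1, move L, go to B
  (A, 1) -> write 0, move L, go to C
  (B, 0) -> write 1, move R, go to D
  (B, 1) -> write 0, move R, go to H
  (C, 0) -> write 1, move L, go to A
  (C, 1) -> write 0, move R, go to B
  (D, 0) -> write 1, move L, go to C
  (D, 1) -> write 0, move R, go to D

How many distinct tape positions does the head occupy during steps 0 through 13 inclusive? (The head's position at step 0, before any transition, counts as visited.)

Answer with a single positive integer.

Answer: 6

Derivation:
Step 1: in state A at pos 0, read 0 -> (A,0)->write 1,move L,goto B. Now: state=B, head=-1, tape[-2..1]=0010 (head:  ^)
Step 2: in state B at pos -1, read 0 -> (B,0)->write 1,move R,goto D. Now: state=D, head=0, tape[-2..1]=0110 (head:   ^)
Step 3: in state D at pos 0, read 1 -> (D,1)->write 0,move R,goto D. Now: state=D, head=1, tape[-2..2]=01000 (head:    ^)
Step 4: in state D at pos 1, read 0 -> (D,0)->write 1,move L,goto C. Now: state=C, head=0, tape[-2..2]=01010 (head:   ^)
Step 5: in state C at pos 0, read 0 -> (C,0)->write 1,move L,goto A. Now: state=A, head=-1, tape[-2..2]=01110 (head:  ^)
Step 6: in state A at pos -1, read 1 -> (A,1)->write 0,move L,goto C. Now: state=C, head=-2, tape[-3..2]=000110 (head:  ^)
Step 7: in state C at pos -2, read 0 -> (C,0)->write 1,move L,goto A. Now: state=A, head=-3, tape[-4..2]=0010110 (head:  ^)
Step 8: in state A at pos -3, read 0 -> (A,0)->write 1,move L,goto B. Now: state=B, head=-4, tape[-5..2]=00110110 (head:  ^)
Step 9: in state B at pos -4, read 0 -> (B,0)->write 1,move R,goto D. Now: state=D, head=-3, tape[-5..2]=01110110 (head:   ^)
Step 10: in state D at pos -3, read 1 -> (D,1)->write 0,move R,goto D. Now: state=D, head=-2, tape[-5..2]=01010110 (head:    ^)
Step 11: in state D at pos -2, read 1 -> (D,1)->write 0,move R,goto D. Now: state=D, head=-1, tape[-5..2]=01000110 (head:     ^)
Step 12: in state D at pos -1, read 0 -> (D,0)->write 1,move L,goto C. Now: state=C, head=-2, tape[-5..2]=01001110 (head:    ^)
Step 13: in state C at pos -2, read 0 -> (C,0)->write 1,move L,goto A. Now: state=A, head=-3, tape[-5..2]=01011110 (head:   ^)
Head positions at steps 0..13: starting at 0, distinct positions visited = {-4, -3, -2, -1, 0, 1} -> 6 position(s)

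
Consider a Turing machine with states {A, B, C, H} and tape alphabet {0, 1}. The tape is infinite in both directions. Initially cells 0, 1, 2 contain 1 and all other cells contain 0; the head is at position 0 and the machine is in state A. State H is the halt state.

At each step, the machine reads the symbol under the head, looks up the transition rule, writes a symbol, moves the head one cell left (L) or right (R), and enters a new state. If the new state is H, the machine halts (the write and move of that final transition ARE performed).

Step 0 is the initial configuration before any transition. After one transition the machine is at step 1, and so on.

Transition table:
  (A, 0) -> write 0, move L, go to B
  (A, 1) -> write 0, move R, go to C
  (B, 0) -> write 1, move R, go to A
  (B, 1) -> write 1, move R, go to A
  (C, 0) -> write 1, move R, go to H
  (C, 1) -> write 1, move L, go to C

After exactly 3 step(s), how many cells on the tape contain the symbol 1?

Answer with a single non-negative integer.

Answer: 3

Derivation:
Step 1: in state A at pos 0, read 1 -> (A,1)->write 0,move R,goto C. Now: state=C, head=1, tape[-1..3]=00110 (head:   ^)
Step 2: in state C at pos 1, read 1 -> (C,1)->write 1,move L,goto C. Now: state=C, head=0, tape[-1..3]=00110 (head:  ^)
Step 3: in state C at pos 0, read 0 -> (C,0)->write 1,move R,goto H. Now: state=H, head=1, tape[-1..3]=01110 (head:   ^)
Cells containing 1 after step 3: {0, 1, 2} -> 3 cell(s)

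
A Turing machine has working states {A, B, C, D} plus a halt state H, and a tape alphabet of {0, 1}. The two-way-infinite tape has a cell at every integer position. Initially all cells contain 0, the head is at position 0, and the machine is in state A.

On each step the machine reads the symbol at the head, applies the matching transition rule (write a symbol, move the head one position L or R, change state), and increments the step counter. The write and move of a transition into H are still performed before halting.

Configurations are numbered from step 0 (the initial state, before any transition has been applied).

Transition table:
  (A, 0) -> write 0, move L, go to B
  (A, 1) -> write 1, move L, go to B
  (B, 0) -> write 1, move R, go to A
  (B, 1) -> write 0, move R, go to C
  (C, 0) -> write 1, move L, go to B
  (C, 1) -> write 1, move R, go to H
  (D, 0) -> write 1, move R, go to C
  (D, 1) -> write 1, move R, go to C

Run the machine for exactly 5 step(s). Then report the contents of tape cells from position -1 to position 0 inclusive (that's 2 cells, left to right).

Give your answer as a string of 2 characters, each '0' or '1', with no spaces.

Answer: 01

Derivation:
Step 1: in state A at pos 0, read 0 -> (A,0)->write 0,move L,goto B. Now: state=B, head=-1, tape[-2..1]=0000 (head:  ^)
Step 2: in state B at pos -1, read 0 -> (B,0)->write 1,move R,goto A. Now: state=A, head=0, tape[-2..1]=0100 (head:   ^)
Step 3: in state A at pos 0, read 0 -> (A,0)->write 0,move L,goto B. Now: state=B, head=-1, tape[-2..1]=0100 (head:  ^)
Step 4: in state B at pos -1, read 1 -> (B,1)->write 0,move R,goto C. Now: state=C, head=0, tape[-2..1]=0000 (head:   ^)
Step 5: in state C at pos 0, read 0 -> (C,0)->write 1,move L,goto B. Now: state=B, head=-1, tape[-2..1]=0010 (head:  ^)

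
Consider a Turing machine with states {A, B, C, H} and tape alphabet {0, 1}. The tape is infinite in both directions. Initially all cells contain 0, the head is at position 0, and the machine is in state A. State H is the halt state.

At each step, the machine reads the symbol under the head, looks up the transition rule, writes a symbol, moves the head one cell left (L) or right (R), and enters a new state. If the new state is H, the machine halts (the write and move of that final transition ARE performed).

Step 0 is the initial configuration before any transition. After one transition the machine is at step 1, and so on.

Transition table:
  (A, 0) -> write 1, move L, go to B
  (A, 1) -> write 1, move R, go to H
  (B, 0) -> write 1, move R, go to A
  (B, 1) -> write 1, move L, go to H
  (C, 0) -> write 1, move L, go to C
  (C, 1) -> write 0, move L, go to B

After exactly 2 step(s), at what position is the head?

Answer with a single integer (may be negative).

Answer: 0

Derivation:
Step 1: in state A at pos 0, read 0 -> (A,0)->write 1,move L,goto B. Now: state=B, head=-1, tape[-2..1]=0010 (head:  ^)
Step 2: in state B at pos -1, read 0 -> (B,0)->write 1,move R,goto A. Now: state=A, head=0, tape[-2..1]=0110 (head:   ^)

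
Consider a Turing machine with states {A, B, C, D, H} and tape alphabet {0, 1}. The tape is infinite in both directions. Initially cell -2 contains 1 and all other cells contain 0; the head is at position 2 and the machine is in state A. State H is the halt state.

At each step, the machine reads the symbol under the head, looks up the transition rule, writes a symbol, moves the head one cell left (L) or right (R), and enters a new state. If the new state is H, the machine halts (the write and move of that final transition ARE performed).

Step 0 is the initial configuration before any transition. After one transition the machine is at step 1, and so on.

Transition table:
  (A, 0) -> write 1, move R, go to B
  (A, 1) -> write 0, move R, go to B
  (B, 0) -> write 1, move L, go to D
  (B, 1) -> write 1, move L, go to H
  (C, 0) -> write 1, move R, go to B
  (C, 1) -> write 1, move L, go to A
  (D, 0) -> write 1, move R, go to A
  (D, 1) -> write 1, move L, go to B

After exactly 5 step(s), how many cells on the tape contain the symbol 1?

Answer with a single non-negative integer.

Step 1: in state A at pos 2, read 0 -> (A,0)->write 1,move R,goto B. Now: state=B, head=3, tape[-3..4]=01000100 (head:       ^)
Step 2: in state B at pos 3, read 0 -> (B,0)->write 1,move L,goto D. Now: state=D, head=2, tape[-3..4]=01000110 (head:      ^)
Step 3: in state D at pos 2, read 1 -> (D,1)->write 1,move L,goto B. Now: state=B, head=1, tape[-3..4]=01000110 (head:     ^)
Step 4: in state B at pos 1, read 0 -> (B,0)->write 1,move L,goto D. Now: state=D, head=0, tape[-3..4]=01001110 (head:    ^)
Step 5: in state D at pos 0, read 0 -> (D,0)->write 1,move R,goto A. Now: state=A, head=1, tape[-3..4]=01011110 (head:     ^)
Cells containing 1 after step 5: {-2, 0, 1, 2, 3} -> 5 cell(s)

Answer: 5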